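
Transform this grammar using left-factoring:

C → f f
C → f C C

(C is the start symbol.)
Left-factoring transforms A → αβ₁ | αβ₂ into A → αA' and A' → β₁ | β₂
(α is the longest common prefix among the alternatives). Repeat until
no nonterminal has two alternatives with a common prefix.

Round 1: C has alternatives sharing prefix 'f'. Introduce C': C → f C'
  Add: C' → f
  Add: C' → C C

No remaining common prefixes — done.

Resulting grammar:
C → f C'
C' → f
C' → C C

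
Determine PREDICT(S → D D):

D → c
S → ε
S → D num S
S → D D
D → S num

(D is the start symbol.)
{ 'c', 'num' }

PREDICT(S → D D) = (FIRST(RHS) \ {ε}) ∪ (FOLLOW(S) if ε ∈ FIRST(RHS), i.e. RHS ⇒* ε)
FIRST(D) = { 'c', 'num' }
FIRST(D D) = { 'c', 'num' }
ε ∉ FIRST(D D), so FOLLOW(S) is not added.
PREDICT(S → D D) = { 'c', 'num' }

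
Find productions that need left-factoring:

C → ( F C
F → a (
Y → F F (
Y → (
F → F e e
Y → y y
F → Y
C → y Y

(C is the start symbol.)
No, left-factoring is not needed

Left-factoring is needed when two productions for the same non-terminal
share a common prefix on the right-hand side.

Productions for C:
  C → ( F C
  C → y Y
Productions for F:
  F → a (
  F → F e e
  F → Y
Productions for Y:
  Y → F F (
  Y → (
  Y → y y

No common prefixes found.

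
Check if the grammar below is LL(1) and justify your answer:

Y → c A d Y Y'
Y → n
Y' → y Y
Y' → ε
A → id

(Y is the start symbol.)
A grammar is LL(1) if for each non-terminal N with multiple productions, the predict sets of those productions are pairwise disjoint, where PREDICT(N → α) = (FIRST(α) \ {ε}) ∪ (FOLLOW(N) if α ⇒* ε).

Relevant sets:
  FOLLOW(Y') = { $, 'y' }

For Y:
  PREDICT(Y → c A d Y Y') = { 'c' }
  PREDICT(Y → n) = { 'n' }
For Y':
  PREDICT(Y' → y Y) = { 'y' }
  PREDICT(Y' → ε) = { $, 'y' }
A has a single production, so nothing to check there.

Conflict found: Predict set conflict for Y': { 'y' }
The grammar is NOT LL(1).

Answer: No. Predict set conflict for Y': { 'y' }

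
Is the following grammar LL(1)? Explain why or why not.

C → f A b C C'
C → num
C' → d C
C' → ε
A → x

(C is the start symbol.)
No. Predict set conflict for C': { 'd' }

A grammar is LL(1) if for each non-terminal N with multiple productions, the predict sets of those productions are pairwise disjoint, where PREDICT(N → α) = (FIRST(α) \ {ε}) ∪ (FOLLOW(N) if α ⇒* ε).

Relevant sets:
  FOLLOW(C') = { $, 'd' }

For C:
  PREDICT(C → f A b C C') = { 'f' }
  PREDICT(C → num) = { 'num' }
For C':
  PREDICT(C' → d C) = { 'd' }
  PREDICT(C' → ε) = { $, 'd' }
A has a single production, so nothing to check there.

Conflict found: Predict set conflict for C': { 'd' }
The grammar is NOT LL(1).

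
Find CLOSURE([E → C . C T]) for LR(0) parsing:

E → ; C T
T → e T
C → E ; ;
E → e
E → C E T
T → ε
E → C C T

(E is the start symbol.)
{ [C → . E ; ;], [E → . ; C T], [E → . C C T], [E → . C E T], [E → . e], [E → C . C T] }

To compute CLOSURE, for each item [A → α.Bβ] where B is a non-terminal, add [B → .γ] for all productions B → γ; repeat for the newly added items until nothing changes.

Start with: [E → C . C T]
  [E → C . C T] has the dot before C: add [C → . E ; ;]
  [C → . E ; ;] has the dot before E: add [E → . ; C T], [E → . e], [E → . C E T], [E → . C C T]
No further items can be added.

CLOSURE = { [C → . E ; ;], [E → . ; C T], [E → . C C T], [E → . C E T], [E → . e], [E → C . C T] }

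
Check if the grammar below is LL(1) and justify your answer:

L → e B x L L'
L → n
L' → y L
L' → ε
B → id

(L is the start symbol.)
No. Predict set conflict for L': { 'y' }

A grammar is LL(1) if for each non-terminal N with multiple productions, the predict sets of those productions are pairwise disjoint, where PREDICT(N → α) = (FIRST(α) \ {ε}) ∪ (FOLLOW(N) if α ⇒* ε).

Relevant sets:
  FOLLOW(L') = { $, 'y' }

For L:
  PREDICT(L → e B x L L') = { 'e' }
  PREDICT(L → n) = { 'n' }
For L':
  PREDICT(L' → y L) = { 'y' }
  PREDICT(L' → ε) = { $, 'y' }
B has a single production, so nothing to check there.

Conflict found: Predict set conflict for L': { 'y' }
The grammar is NOT LL(1).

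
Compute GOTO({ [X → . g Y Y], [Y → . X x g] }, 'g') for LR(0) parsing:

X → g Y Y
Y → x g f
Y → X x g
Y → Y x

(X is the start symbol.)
{ [X → . g Y Y], [X → g . Y Y], [Y → . X x g], [Y → . Y x], [Y → . x g f] }

GOTO(I, 'g') = CLOSURE({ [A → αX.β] : [A → α.Xβ] ∈ I, X = 'g' })

Items with dot before 'g', with the dot advanced:
  [X → . g Y Y] → [X → g . Y Y]
Closure of the advanced items:
  [X → g . Y Y] has the dot before Y: add [Y → . x g f], [Y → . X x g], [Y → . Y x]
  [Y → . X x g] has the dot before X: add [X → . g Y Y]

GOTO = { [X → . g Y Y], [X → g . Y Y], [Y → . X x g], [Y → . Y x], [Y → . x g f] }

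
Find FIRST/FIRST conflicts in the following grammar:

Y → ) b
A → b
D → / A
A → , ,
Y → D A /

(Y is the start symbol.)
FIRST sets of the non-terminals at (or reachable through a nullable prefix from) the front of some alternative:
  FIRST(D) = { '/' }

Productions for Y:
  Y → ) b: FIRST = { ')' }
  Y → D A /: FIRST = { '/' }
Productions for A:
  A → b: FIRST = { 'b' }
  A → , ,: FIRST = { ',' }
D has only one production, so no FIRST/FIRST conflict is possible there.

All alternatives of each non-terminal have pairwise disjoint FIRST sets.

Answer: No FIRST/FIRST conflicts.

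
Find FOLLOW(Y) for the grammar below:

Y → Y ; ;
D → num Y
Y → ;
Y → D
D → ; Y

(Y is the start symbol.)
Y is the start symbol, so $ ∈ FOLLOW(Y).
In Y → Y ; ;: Y is followed by ';' ';', add FIRST(';' ';') \ {ε} = { ';' }
In D → num Y: Y is at the end, add FOLLOW(D)
In D → ; Y: Y is at the end, add FOLLOW(D)

The FOLLOW sets referred to above (computed the same way, to a fixed point):
  FOLLOW(D) = { $, ';' }

Taking the union: FOLLOW(Y) = { $, ';' }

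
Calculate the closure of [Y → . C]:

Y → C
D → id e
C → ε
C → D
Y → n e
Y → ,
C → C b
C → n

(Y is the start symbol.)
{ [C → . C b], [C → . D], [C → . n], [C → .], [D → . id e], [Y → . C] }

Start with: [Y → . C]
  [Y → . C] has the dot before C: add [C → .], [C → . D], [C → . C b], [C → . n]
  [C → . D] has the dot before D: add [D → . id e]
No further items can be added.

CLOSURE = { [C → . C b], [C → . D], [C → . n], [C → .], [D → . id e], [Y → . C] }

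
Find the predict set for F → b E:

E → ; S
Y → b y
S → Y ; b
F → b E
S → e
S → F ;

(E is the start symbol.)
{ 'b' }

PREDICT(F → b E) = (FIRST(RHS) \ {ε}) ∪ (FOLLOW(F) if ε ∈ FIRST(RHS), i.e. RHS ⇒* ε)
FIRST(b E) = { 'b' }
ε ∉ FIRST(b E), so FOLLOW(F) is not added.
PREDICT(F → b E) = { 'b' }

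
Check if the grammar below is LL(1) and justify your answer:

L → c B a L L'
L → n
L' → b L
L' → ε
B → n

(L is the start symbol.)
A grammar is LL(1) if for each non-terminal N with multiple productions, the predict sets of those productions are pairwise disjoint, where PREDICT(N → α) = (FIRST(α) \ {ε}) ∪ (FOLLOW(N) if α ⇒* ε).

Relevant sets:
  FOLLOW(L') = { $, 'b' }

For L:
  PREDICT(L → c B a L L') = { 'c' }
  PREDICT(L → n) = { 'n' }
For L':
  PREDICT(L' → b L) = { 'b' }
  PREDICT(L' → ε) = { $, 'b' }
B has a single production, so nothing to check there.

Conflict found: Predict set conflict for L': { 'b' }
The grammar is NOT LL(1).

Answer: No. Predict set conflict for L': { 'b' }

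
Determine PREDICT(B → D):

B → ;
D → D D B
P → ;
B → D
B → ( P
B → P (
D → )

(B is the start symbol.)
{ ')' }

PREDICT(B → D) = (FIRST(RHS) \ {ε}) ∪ (FOLLOW(B) if ε ∈ FIRST(RHS), i.e. RHS ⇒* ε)
FIRST(D) = { ')' }
FIRST(D) = { ')' }
ε ∉ FIRST(D), so FOLLOW(B) is not added.
PREDICT(B → D) = { ')' }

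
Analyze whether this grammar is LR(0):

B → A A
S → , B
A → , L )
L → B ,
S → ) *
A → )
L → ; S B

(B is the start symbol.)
Yes, the grammar is LR(0)

A grammar is LR(0) if no state in the canonical LR(0) collection has:
  - both a shift item (dot before a terminal) and a complete item (shift-reduce conflict), or
  - two or more complete items (reduce-reduce conflict; the accept item [B' → B .] counts as a complete item here).

Augment with B' → B and build the canonical LR(0) collection (I0 = CLOSURE({[B' → . B]}), then GOTO on every symbol after a dot until no new states appear). It has 17 states:
  I0: { [A → . )], [A → . , L )], [B → . A A], [B' → . B] }  — shift
  I1: { [A → ) .] }  — reduce
  I2: { [A → , . L )], [A → . )], [A → . , L )], [B → . A A], [L → . ; S B], [L → . B ,] }  — shift
  I3: { [A → . )], [A → . , L )], [B → A . A] }  — shift
  I4: { [B' → B .] }  — accept
  I5: { [B → A A .] }  — reduce
  I6: { [L → ; . S B], [S → . ) *], [S → . , B] }  — shift
  I7: { [L → B . ,] }  — shift
  I8: { [A → , L . )] }  — shift
  I9: { [A → , L ) .] }  — reduce
  I10: { [L → B , .] }  — reduce
  I11: { [S → ) . *] }  — shift
  I12: { [A → . )], [A → . , L )], [B → . A A], [S → , . B] }  — shift
  I13: { [A → . )], [A → . , L )], [B → . A A], [L → ; S . B] }  — shift
  I14: { [L → ; S B .] }  — reduce
  I15: { [S → , B .] }  — reduce
  I16: { [S → ) * .] }  — reduce

Every state is either a pure shift/goto state or contains exactly one complete item and nothing to shift — no conflicts. The grammar is LR(0).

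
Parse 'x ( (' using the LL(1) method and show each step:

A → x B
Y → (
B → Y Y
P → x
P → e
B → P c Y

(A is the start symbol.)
LL(1) parsing maintains a stack (initially the start symbol over $) and the input. At each step: if the stack top is a terminal, match it against the current input token; if it is a non-terminal N, replace it with the RHS of M[N, lookahead] (the unique production whose predict set contains the lookahead).

Stack is shown with the top on the left.

Stack  Input    Action
----------------------
A $    x ( ( $  output A → x B
x B $  x ( ( $  match 'x'
B $    ( ( $    output B → Y Y
Y Y $  ( ( $    output Y → (
( Y $  ( ( $    match '('
Y $    ( $      output Y → (
( $    ( $      match '('
$      $        accept

The string is accepted.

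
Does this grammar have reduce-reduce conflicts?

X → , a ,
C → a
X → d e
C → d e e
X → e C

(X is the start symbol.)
No reduce-reduce conflicts

Augment with X' → X and build the canonical LR(0) collection (I0 = CLOSURE({[X' → . X]}), then GOTO on every symbol after a dot until no new states appear). It has 13 states:
  I0: { [X → . , a ,], [X → . d e], [X → . e C], [X' → . X] }  — shift
  I1: { [X → , . a ,] }  — shift
  I2: { [X' → X .] }  — accept
  I3: { [X → d . e] }  — shift
  I4: { [C → . a], [C → . d e e], [X → e . C] }  — shift
  I5: { [X → e C .] }  — reduce
  I6: { [C → a .] }  — reduce
  I7: { [C → d . e e] }  — shift
  I8: { [C → d e . e] }  — shift
  I9: { [C → d e e .] }  — reduce
  I10: { [X → d e .] }  — reduce
  I11: { [X → , a . ,] }  — shift
  I12: { [X → , a , .] }  — reduce

No state contains more than one complete item.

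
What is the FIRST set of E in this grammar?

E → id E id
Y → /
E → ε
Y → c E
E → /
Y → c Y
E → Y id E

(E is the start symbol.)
FIRST sets of the other non-terminals involved (by the same procedure, iterated to a fixed point):
  FIRST(Y) = { '/', 'c' }

From E → id E id:
  - id is a terminal: add 'id' and stop
From E → ε:
  - ε-production, so ε ∈ FIRST(E)
From E → /:
  - '/' is a terminal: add '/' and stop
From E → Y id E:
  - Y is a non-terminal: add FIRST(Y) \ {ε} = { '/', 'c' }
    Y is not nullable, so stop

Collecting: FIRST(E) = { '/', 'c', 'id', ε }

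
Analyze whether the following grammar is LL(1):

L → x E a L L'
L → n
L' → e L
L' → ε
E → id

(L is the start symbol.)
Relevant sets:
  FOLLOW(L') = { $, 'e' }

For L:
  PREDICT(L → x E a L L') = { 'x' }
  PREDICT(L → n) = { 'n' }
For L':
  PREDICT(L' → e L) = { 'e' }
  PREDICT(L' → ε) = { $, 'e' }
E has a single production, so nothing to check there.

Conflict found: Predict set conflict for L': { 'e' }
The grammar is NOT LL(1).

Answer: No. Predict set conflict for L': { 'e' }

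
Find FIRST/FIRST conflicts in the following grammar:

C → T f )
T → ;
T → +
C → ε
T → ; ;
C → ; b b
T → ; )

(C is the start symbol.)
A FIRST/FIRST conflict occurs when two productions N → α and N → β for the same non-terminal have FIRST(α) ∩ FIRST(β) ≠ ∅ (with ε ∈ FIRST of a nullable right-hand side, so two nullable alternatives also conflict).

FIRST sets of the non-terminals at (or reachable through a nullable prefix from) the front of some alternative:
  FIRST(T) = { '+', ';' }

Productions for C:
  C → T f ): FIRST = { '+', ';' }
  C → ε: FIRST = { ε }
  C → ; b b: FIRST = { ';' }
Productions for T:
  T → ;: FIRST = { ';' }
  T → +: FIRST = { '+' }
  T → ; ;: FIRST = { ';' }
  T → ; ): FIRST = { ';' }

Conflict for C: C → T f ) and C → ; b b
  Overlap: { ';' }
Conflict for T: T → ; and T → ; ;
  Overlap: { ';' }
Conflict for T: T → ; and T → ; )
  Overlap: { ';' }
Conflict for T: T → ; ; and T → ; )
  Overlap: { ';' }

Answer: Yes. C → T f ')' / C → ';' b b on { ';' }; T → ';' / T → ';' ';' on { ';' }; T → ';' / T → ';' ')' on { ';' }; T → ';' ';' / T → ';' ')' on { ';' }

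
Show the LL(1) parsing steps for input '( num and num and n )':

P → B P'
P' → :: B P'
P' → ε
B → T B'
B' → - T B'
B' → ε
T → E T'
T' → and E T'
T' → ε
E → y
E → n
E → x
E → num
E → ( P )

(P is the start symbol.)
LL(1) parsing maintains a stack (initially the start symbol over $) and the input. At each step: if the stack top is a terminal, match it against the current input token; if it is a non-terminal N, replace it with the RHS of M[N, lookahead] (the unique production whose predict set contains the lookahead).

Stack is shown with the top on the left.

Stack                        Input                    Action
------------------------------------------------------------
P $                          ( num and num and n ) $  output P → B P'
B P' $                       ( num and num and n ) $  output B → T B'
T B' P' $                    ( num and num and n ) $  output T → E T'
E T' B' P' $                 ( num and num and n ) $  output E → ( P )
( P ) T' B' P' $             ( num and num and n ) $  match '('
P ) T' B' P' $               num and num and n ) $    output P → B P'
B P' ) T' B' P' $            num and num and n ) $    output B → T B'
T B' P' ) T' B' P' $         num and num and n ) $    output T → E T'
E T' B' P' ) T' B' P' $      num and num and n ) $    output E → num
num T' B' P' ) T' B' P' $    num and num and n ) $    match 'num'
T' B' P' ) T' B' P' $        and num and n ) $        output T' → and E T'
and E T' B' P' ) T' B' P' $  and num and n ) $        match 'and'
E T' B' P' ) T' B' P' $      num and n ) $            output E → num
num T' B' P' ) T' B' P' $    num and n ) $            match 'num'
T' B' P' ) T' B' P' $        and n ) $                output T' → and E T'
and E T' B' P' ) T' B' P' $  and n ) $                match 'and'
E T' B' P' ) T' B' P' $      n ) $                    output E → n
n T' B' P' ) T' B' P' $      n ) $                    match 'n'
T' B' P' ) T' B' P' $        ) $                      output T' → ε
B' P' ) T' B' P' $           ) $                      output B' → ε
P' ) T' B' P' $              ) $                      output P' → ε
) T' B' P' $                 ) $                      match ')'
T' B' P' $                   $                        output T' → ε
B' P' $                      $                        output B' → ε
P' $                         $                        output P' → ε
$                            $                        accept

The string is accepted.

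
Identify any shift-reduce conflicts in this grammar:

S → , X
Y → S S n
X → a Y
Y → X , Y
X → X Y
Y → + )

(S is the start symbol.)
Yes — I3: [S → , X .] vs [S → . , X]; I11: [S → , X .] vs [S → . , X]

Augment with S' → S and build the canonical LR(0) collection (I0 = CLOSURE({[S' → . S]}), then GOTO on every symbol after a dot until no new states appear). It has 16 states:
  I0: { [S → . , X], [S' → . S] }  — shift
  I1: { [S → , . X], [X → . X Y], [X → . a Y] }  — shift
  I2: { [S' → S .] }  — accept
  I3: { [S → , X .], [S → . , X], [X → . X Y], [X → . a Y], [X → X . Y], [Y → . + )], [Y → . S S n], [Y → . X , Y] }  — shift, reduce
  I4: { [S → . , X], [X → . X Y], [X → . a Y], [X → a . Y], [Y → . + )], [Y → . S S n], [Y → . X , Y] }  — shift
  I5: { [Y → + . )] }  — shift
  I6: { [S → . , X], [Y → S . S n] }  — shift
  I7: { [S → . , X], [X → . X Y], [X → . a Y], [X → X . Y], [Y → . + )], [Y → . S S n], [Y → . X , Y], [Y → X . , Y] }  — shift
  I8: { [X → a Y .] }  — reduce
  I9: { [S → , . X], [S → . , X], [X → . X Y], [X → . a Y], [Y → . + )], [Y → . S S n], [Y → . X , Y], [Y → X , . Y] }  — shift
  I10: { [X → X Y .] }  — reduce
  I11: { [S → , X .], [S → . , X], [X → . X Y], [X → . a Y], [X → X . Y], [Y → . + )], [Y → . S S n], [Y → . X , Y], [Y → X . , Y] }  — shift, reduce
  I12: { [Y → X , Y .] }  — reduce
  I13: { [Y → S S . n] }  — shift
  I14: { [Y → S S n .] }  — reduce
  I15: { [Y → + ) .] }  — reduce

I3 contains reduce item [S → , X .] and shift items [S → . , X], [X → . a Y], [Y → . + )] — shift-reduce conflict.
I11 contains reduce item [S → , X .] and shift items [S → . , X], [X → . a Y], [Y → . + )], [Y → X . , Y] — shift-reduce conflict.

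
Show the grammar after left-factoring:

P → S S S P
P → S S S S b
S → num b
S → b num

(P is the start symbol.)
Left-factoring transforms A → αβ₁ | αβ₂ into A → αA' and A' → β₁ | β₂
(α is the longest common prefix among the alternatives). Repeat until
no nonterminal has two alternatives with a common prefix.

Round 1: P has alternatives sharing prefix 'S S S'. Introduce P': P → S S S P'
  Add: P' → P
  Add: P' → S b

No remaining common prefixes — done.

Resulting grammar:
P → S S S P'
P' → P
P' → S b
S → num b
S → b num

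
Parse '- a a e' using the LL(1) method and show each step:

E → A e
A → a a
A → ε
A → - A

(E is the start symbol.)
LL(1) parsing maintains a stack (initially the start symbol over $) and the input. At each step: if the stack top is a terminal, match it against the current input token; if it is a non-terminal N, replace it with the RHS of M[N, lookahead] (the unique production whose predict set contains the lookahead).

Stack is shown with the top on the left.

Stack    Input      Action
--------------------------
E $      - a a e $  output E → A e
A e $    - a a e $  output A → - A
- A e $  - a a e $  match '-'
A e $    a a e $    output A → a a
a a e $  a a e $    match 'a'
a e $    a e $      match 'a'
e $      e $        match 'e'
$        $          accept

The string is accepted.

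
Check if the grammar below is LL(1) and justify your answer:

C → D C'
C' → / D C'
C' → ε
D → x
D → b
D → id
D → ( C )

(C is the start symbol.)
Yes, the grammar is LL(1).

Relevant sets:
  FOLLOW(C') = { $, ')' }

For C':
  PREDICT(C' → '/' D C') = { '/' }
  PREDICT(C' → ε) = { $, ')' }
For D:
  PREDICT(D → x) = { 'x' }
  PREDICT(D → b) = { 'b' }
  PREDICT(D → id) = { 'id' }
  PREDICT(D → '(' C ')') = { '(' }
C has a single production, so nothing to check there.

All predict sets are disjoint. The grammar IS LL(1).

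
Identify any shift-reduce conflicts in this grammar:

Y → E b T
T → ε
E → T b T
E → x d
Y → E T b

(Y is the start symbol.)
A shift-reduce conflict occurs when an LR(0) state has both:
  - a complete (reduce) item [A → α .] (dot at the end), and
  - a shift item [B → β . c γ] (dot before a terminal).

Augment with Y' → Y and build the canonical LR(0) collection (I0 = CLOSURE({[Y' → . Y]}), then GOTO on every symbol after a dot until no new states appear). It has 12 states:
  I0: { [E → . T b T], [E → . x d], [T → .], [Y → . E T b], [Y → . E b T], [Y' → . Y] }  — shift, reduce
  I1: { [T → .], [Y → E . T b], [Y → E . b T] }  — shift, reduce
  I2: { [E → T . b T] }  — shift
  I3: { [Y' → Y .] }  — accept
  I4: { [E → x . d] }  — shift
  I5: { [E → x d .] }  — reduce
  I6: { [E → T b . T], [T → .] }  — reduce
  I7: { [E → T b T .] }  — reduce
  I8: { [Y → E T . b] }  — shift
  I9: { [T → .], [Y → E b . T] }  — reduce
  I10: { [Y → E b T .] }  — reduce
  I11: { [Y → E T b .] }  — reduce

I0 contains reduce item [T → .] and shift item [E → . x d] — shift-reduce conflict.
I1 contains reduce item [T → .] and shift item [Y → E . b T] — shift-reduce conflict.

Answer: Yes — I0: [T → .] vs [E → . x d]; I1: [T → .] vs [Y → E . b T]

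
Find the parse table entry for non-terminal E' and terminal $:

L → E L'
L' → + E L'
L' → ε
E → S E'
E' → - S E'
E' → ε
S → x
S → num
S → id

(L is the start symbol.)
To find M[E', $], we find productions for E' where $ is in the predict set (PREDICT(N → α) = (FIRST(α) \ {ε}) ∪ (FOLLOW(N) if α ⇒* ε)).

Relevant sets:
  FOLLOW(E') = { $, '+' }

E' → - S E': PREDICT = { '-' }
E' → ε: PREDICT = { $, '+' }
  $ is in predict set, so this production goes in M[E', $]

M[E', $] = E' → ε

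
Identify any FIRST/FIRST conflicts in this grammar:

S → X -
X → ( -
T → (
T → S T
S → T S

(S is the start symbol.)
Yes. S → X '-' / S → T S on { '(' }; T → '(' / T → S T on { '(' }

FIRST sets of the non-terminals at (or reachable through a nullable prefix from) the front of some alternative:
  FIRST(X) = { '(' }
  FIRST(T) = { '(' }
  FIRST(S) = { '(' }

Productions for S:
  S → X -: FIRST = { '(' }
  S → T S: FIRST = { '(' }
Productions for T:
  T → (: FIRST = { '(' }
  T → S T: FIRST = { '(' }
X has only one production, so no FIRST/FIRST conflict is possible there.

Conflict for S: S → X - and S → T S
  Overlap: { '(' }
Conflict for T: T → ( and T → S T
  Overlap: { '(' }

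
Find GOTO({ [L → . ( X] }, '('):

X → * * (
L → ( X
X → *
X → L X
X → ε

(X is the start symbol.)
{ [L → ( . X], [L → . ( X], [X → . * * (], [X → . *], [X → . L X], [X → .] }

GOTO(I, '(') = CLOSURE({ [A → αX.β] : [A → α.Xβ] ∈ I, X = '(' })

Items with dot before '(', with the dot advanced:
  [L → . ( X] → [L → ( . X]
Closure of the advanced items:
  [L → ( . X] has the dot before X: add [X → . * * (], [X → . *], [X → . L X], [X → .]
  [X → . L X] has the dot before L: add [L → . ( X]

GOTO = { [L → ( . X], [L → . ( X], [X → . * * (], [X → . *], [X → . L X], [X → .] }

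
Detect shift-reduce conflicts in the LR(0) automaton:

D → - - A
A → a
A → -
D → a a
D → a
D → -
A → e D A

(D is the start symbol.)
Yes — I1: [D → - .] vs [D → - . - A]; I3: [D → a .] vs [D → a . a]

A shift-reduce conflict occurs when an LR(0) state has both:
  - a complete (reduce) item [A → α .] (dot at the end), and
  - a shift item [B → β . c γ] (dot before a terminal).

Augment with D' → D and build the canonical LR(0) collection (I0 = CLOSURE({[D' → . D]}), then GOTO on every symbol after a dot until no new states appear). It has 12 states:
  I0: { [D → . - - A], [D → . -], [D → . a a], [D → . a], [D' → . D] }  — shift
  I1: { [D → - . - A], [D → - .] }  — shift, reduce
  I2: { [D' → D .] }  — accept
  I3: { [D → a . a], [D → a .] }  — shift, reduce
  I4: { [D → a a .] }  — reduce
  I5: { [A → . -], [A → . a], [A → . e D A], [D → - - . A] }  — shift
  I6: { [A → - .] }  — reduce
  I7: { [D → - - A .] }  — reduce
  I8: { [A → a .] }  — reduce
  I9: { [A → e . D A], [D → . - - A], [D → . -], [D → . a a], [D → . a] }  — shift
  I10: { [A → . -], [A → . a], [A → . e D A], [A → e D . A] }  — shift
  I11: { [A → e D A .] }  — reduce

I1 contains reduce item [D → - .] and shift item [D → - . - A] — shift-reduce conflict.
I3 contains reduce item [D → a .] and shift item [D → a . a] — shift-reduce conflict.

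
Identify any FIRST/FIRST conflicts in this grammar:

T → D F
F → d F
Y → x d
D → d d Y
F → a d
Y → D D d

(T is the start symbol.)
No FIRST/FIRST conflicts.

A FIRST/FIRST conflict occurs when two productions N → α and N → β for the same non-terminal have FIRST(α) ∩ FIRST(β) ≠ ∅ (with ε ∈ FIRST of a nullable right-hand side, so two nullable alternatives also conflict).

FIRST sets of the non-terminals at (or reachable through a nullable prefix from) the front of some alternative:
  FIRST(D) = { 'd' }

Productions for F:
  F → d F: FIRST = { 'd' }
  F → a d: FIRST = { 'a' }
Productions for Y:
  Y → x d: FIRST = { 'x' }
  Y → D D d: FIRST = { 'd' }
T, D have only one production, so no FIRST/FIRST conflict is possible there.

All alternatives of each non-terminal have pairwise disjoint FIRST sets.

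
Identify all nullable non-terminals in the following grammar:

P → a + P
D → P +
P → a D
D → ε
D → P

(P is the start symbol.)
{ 'D' }

ε-productions: D → ε
So D is immediately nullable.
No further non-terminal can be added: every production for the remaining non-terminals contains a terminal or a non-nullable non-terminal.
Nullable = { 'D' }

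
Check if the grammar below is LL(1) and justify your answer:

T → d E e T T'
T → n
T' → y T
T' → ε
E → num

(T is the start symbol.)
No. Predict set conflict for T': { 'y' }

Relevant sets:
  FOLLOW(T') = { $, 'y' }

For T:
  PREDICT(T → d E e T T') = { 'd' }
  PREDICT(T → n) = { 'n' }
For T':
  PREDICT(T' → y T) = { 'y' }
  PREDICT(T' → ε) = { $, 'y' }
E has a single production, so nothing to check there.

Conflict found: Predict set conflict for T': { 'y' }
The grammar is NOT LL(1).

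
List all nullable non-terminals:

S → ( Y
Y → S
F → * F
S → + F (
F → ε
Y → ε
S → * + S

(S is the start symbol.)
A non-terminal is nullable if it can derive ε (the empty string): either it has an ε-production, or it has a production whose right-hand side consists entirely of nullable non-terminals.

ε-productions: F → ε, Y → ε
So F, Y are immediately nullable.
No further non-terminal can be added: every production for the remaining non-terminals contains a terminal or a non-nullable non-terminal.
Nullable = { 'F', 'Y' }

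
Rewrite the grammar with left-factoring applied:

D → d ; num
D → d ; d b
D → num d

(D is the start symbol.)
D → d ; D'
D' → num
D' → d b
D → num d

Left-factoring transforms A → αβ₁ | αβ₂ into A → αA' and A' → β₁ | β₂
(α is the longest common prefix among the alternatives). Repeat until
no nonterminal has two alternatives with a common prefix.

Round 1: D has alternatives sharing prefix 'd ;'. Introduce D': D → d ; D'
  Add: D' → num
  Add: D' → d b

No remaining common prefixes — done.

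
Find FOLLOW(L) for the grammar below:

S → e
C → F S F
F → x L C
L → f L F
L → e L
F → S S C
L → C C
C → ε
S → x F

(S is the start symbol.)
In F → x L C: L is followed by C, add FIRST(C) \ {ε} = { 'e', 'x' }
  C is nullable, so also add FOLLOW(F)
In L → f L F: L is followed by F, add FIRST(F) \ {ε} = { 'e', 'x' }
In L → e L: L is at the end; this adds FOLLOW(L) to itself — nothing new

The FOLLOW sets referred to above (computed the same way, to a fixed point):
  FOLLOW(F) = { $, 'e', 'x' }

Taking the union: FOLLOW(L) = { $, 'e', 'x' }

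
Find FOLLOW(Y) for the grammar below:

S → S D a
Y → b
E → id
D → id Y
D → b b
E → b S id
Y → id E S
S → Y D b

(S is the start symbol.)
In D → id Y: Y is at the end, add FOLLOW(D)
In S → Y D b: Y is followed by D b, add FIRST(D b) \ {ε} = { 'b', 'id' }

The FOLLOW sets referred to above (computed the same way, to a fixed point):
  FOLLOW(D) = { 'a', 'b' }

Taking the union: FOLLOW(Y) = { 'a', 'b', 'id' }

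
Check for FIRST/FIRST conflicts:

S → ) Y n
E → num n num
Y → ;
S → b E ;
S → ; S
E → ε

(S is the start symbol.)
A FIRST/FIRST conflict occurs when two productions N → α and N → β for the same non-terminal have FIRST(α) ∩ FIRST(β) ≠ ∅ (with ε ∈ FIRST of a nullable right-hand side, so two nullable alternatives also conflict).

Productions for S:
  S → ) Y n: FIRST = { ')' }
  S → b E ;: FIRST = { 'b' }
  S → ; S: FIRST = { ';' }
Productions for E:
  E → num n num: FIRST = { 'num' }
  E → ε: FIRST = { ε }
Y has only one production, so no FIRST/FIRST conflict is possible there.

All alternatives of each non-terminal have pairwise disjoint FIRST sets.

Answer: No FIRST/FIRST conflicts.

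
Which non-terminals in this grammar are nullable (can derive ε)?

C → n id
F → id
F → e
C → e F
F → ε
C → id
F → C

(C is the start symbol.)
ε-productions: F → ε
So F is immediately nullable.
No further non-terminal can be added: every production for the remaining non-terminals contains a terminal or a non-nullable non-terminal.
Nullable = { 'F' }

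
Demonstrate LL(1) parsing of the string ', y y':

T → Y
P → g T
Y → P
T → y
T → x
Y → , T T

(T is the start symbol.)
LL(1) parsing maintains a stack (initially the start symbol over $) and the input. At each step: if the stack top is a terminal, match it against the current input token; if it is a non-terminal N, replace it with the RHS of M[N, lookahead] (the unique production whose predict set contains the lookahead).

Stack is shown with the top on the left.

Stack    Input    Action
------------------------
T $      , y y $  output T → Y
Y $      , y y $  output Y → , T T
, T T $  , y y $  match ','
T T $    y y $    output T → y
y T $    y y $    match 'y'
T $      y $      output T → y
y $      y $      match 'y'
$        $        accept

The string is accepted.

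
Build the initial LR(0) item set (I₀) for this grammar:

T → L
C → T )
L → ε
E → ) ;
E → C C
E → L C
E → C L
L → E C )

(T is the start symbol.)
First, augment the grammar with T' → T
I₀ = CLOSURE({ [T' → . T] }):
  [T' → . T] has the dot before T: add [T → . L]
  [T → . L] has the dot before L: add [L → .], [L → . E C )]
  [L → . E C )] has the dot before E: add [E → . ) ;], [E → . C C], [E → . L C], [E → . C L]
  [E → . C C] has the dot before C: add [C → . T )]
No further items can be added.

I₀ = { [C → . T )], [E → . ) ;], [E → . C C], [E → . C L], [E → . L C], [L → . E C )], [L → .], [T → . L], [T' → . T] }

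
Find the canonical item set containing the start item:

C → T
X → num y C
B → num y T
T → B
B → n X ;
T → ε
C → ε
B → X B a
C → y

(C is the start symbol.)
First, augment the grammar with C' → C
I₀ = CLOSURE({ [C' → . C] }):
  [C' → . C] has the dot before C: add [C → . T], [C → .], [C → . y]
  [C → . T] has the dot before T: add [T → . B], [T → .]
  [T → . B] has the dot before B: add [B → . num y T], [B → . n X ;], [B → . X B a]
  [B → . X B a] has the dot before X: add [X → . num y C]
No further items can be added.

I₀ = { [B → . X B a], [B → . n X ;], [B → . num y T], [C → . T], [C → . y], [C → .], [C' → . C], [T → . B], [T → .], [X → . num y C] }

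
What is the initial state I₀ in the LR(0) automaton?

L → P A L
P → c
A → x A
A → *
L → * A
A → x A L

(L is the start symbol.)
{ [L → . * A], [L → . P A L], [L' → . L], [P → . c] }

First, augment the grammar with L' → L
I₀ = CLOSURE({ [L' → . L] }):
  [L' → . L] has the dot before L: add [L → . P A L], [L → . * A]
  [L → . P A L] has the dot before P: add [P → . c]
No further items can be added.

I₀ = { [L → . * A], [L → . P A L], [L' → . L], [P → . c] }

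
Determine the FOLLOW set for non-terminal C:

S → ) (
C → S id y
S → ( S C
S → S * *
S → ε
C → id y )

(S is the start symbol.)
{ $, '(', ')', '*', 'id' }

To compute FOLLOW(C), find every occurrence of C on a right-hand side N → α C β: add FIRST(β) \ {ε}, and if β is empty or nullable also add FOLLOW(N). Iterate to a fixed point.

In S → ( S C: C is at the end, add FOLLOW(S)

The FOLLOW sets referred to above (computed the same way, to a fixed point):
  FOLLOW(S) = { $, '(', ')', '*', 'id' }

Taking the union: FOLLOW(C) = { $, '(', ')', '*', 'id' }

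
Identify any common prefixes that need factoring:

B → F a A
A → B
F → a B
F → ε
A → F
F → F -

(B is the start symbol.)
No, left-factoring is not needed

Left-factoring is needed when two productions for the same non-terminal
share a common prefix on the right-hand side.

Productions for A:
  A → B
  A → F
Productions for F:
  F → a B
  F → ε
  F → F -

No common prefixes found.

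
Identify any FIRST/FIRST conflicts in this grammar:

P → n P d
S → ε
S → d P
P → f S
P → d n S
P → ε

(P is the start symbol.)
No FIRST/FIRST conflicts.

Productions for P:
  P → n P d: FIRST = { 'n' }
  P → f S: FIRST = { 'f' }
  P → d n S: FIRST = { 'd' }
  P → ε: FIRST = { ε }
Productions for S:
  S → ε: FIRST = { ε }
  S → d P: FIRST = { 'd' }

All alternatives of each non-terminal have pairwise disjoint FIRST sets.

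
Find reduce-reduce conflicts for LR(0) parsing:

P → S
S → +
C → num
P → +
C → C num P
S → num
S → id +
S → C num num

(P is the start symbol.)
A reduce-reduce conflict occurs when an LR(0) state has two complete items [A → α .] and [B → β .] — both call for a reduction, and with no lookahead the parser cannot choose between them.

Augment with P' → P and build the canonical LR(0) collection (I0 = CLOSURE({[P' → . P]}), then GOTO on every symbol after a dot until no new states appear). It has 11 states:
  I0: { [C → . C num P], [C → . num], [P → . +], [P → . S], [P' → . P], [S → . +], [S → . C num num], [S → . id +], [S → . num] }  — shift
  I1: { [P → + .], [S → + .] }  — 2 reduces
  I2: { [C → C . num P], [S → C . num num] }  — shift
  I3: { [P' → P .] }  — accept
  I4: { [P → S .] }  — reduce
  I5: { [S → id . +] }  — shift
  I6: { [C → num .], [S → num .] }  — 2 reduces
  I7: { [S → id + .] }  — reduce
  I8: { [C → . C num P], [C → . num], [C → C num . P], [P → . +], [P → . S], [S → . +], [S → . C num num], [S → . id +], [S → . num], [S → C num . num] }  — shift
  I9: { [C → C num P .] }  — reduce
  I10: { [C → num .], [S → C num num .], [S → num .] }  — 3 reduces

I1 contains complete items [P → + .], [S → + .] — reduce-reduce conflict.
I6 contains complete items [C → num .], [S → num .] — reduce-reduce conflict.
I10 contains complete items [C → num .], [S → C num num .], [S → num .] — reduce-reduce conflict.

Answer: Yes — I1: [P → + .] vs [S → + .]; I6: [C → num .] vs [S → num .]; I10: [C → num .] vs [S → C num num .]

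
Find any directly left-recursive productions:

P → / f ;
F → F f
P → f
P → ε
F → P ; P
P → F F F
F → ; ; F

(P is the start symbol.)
Yes, F is left-recursive

P → / f ;: starts with '/'
F → F f: LEFT RECURSIVE (starts with F)
P → f: starts with f
P → ε: starts with ε
F → P ; P: starts with P
P → F F F: starts with F
F → ; ; F: starts with ';'

The grammar has direct left recursion on: F.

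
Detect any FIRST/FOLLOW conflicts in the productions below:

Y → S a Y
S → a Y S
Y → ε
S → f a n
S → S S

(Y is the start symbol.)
A FIRST/FOLLOW conflict occurs when a non-terminal N has a nullable alternative N → β (β ⇒* ε) and another alternative N → α with FIRST(α) ∩ FOLLOW(N) ≠ ∅: on such a lookahead the parser cannot decide between expanding α and letting N vanish via β.

Nullable non-terminals: Y.
FIRST sets used below: FIRST(S) = { 'a', 'f' }

Y: nullable alternative(s) Y → ε; FOLLOW(Y) = { $, 'a', 'f' }
  Y → S a Y: FIRST \ {ε} = { 'a', 'f' } — overlaps FOLLOW(Y) on { 'a', 'f' }: CONFLICT
  Y → ε: FIRST \ {ε} = { } — this is the only nullable alternative, skip

S has no nullable alternative, so no FIRST/FOLLOW check is needed there.

So the grammar has 1 FIRST/FOLLOW conflict (marked CONFLICT above).

Answer: Yes. Y → S a Y with FOLLOW(Y) on { 'a', 'f' }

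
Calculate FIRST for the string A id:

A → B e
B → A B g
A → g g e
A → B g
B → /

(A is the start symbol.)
FIRST sets of the non-terminals involved (from the grammar, by fixed-point iteration):
  FIRST(A) = { '/', 'g' }

To compute FIRST(A id), process the symbols left to right:
Symbol A is a non-terminal. Add FIRST(A) \ {ε} = { '/', 'g' }
A is not nullable (ε ∉ FIRST(A)), so stop here.
FIRST(A id) = { '/', 'g' }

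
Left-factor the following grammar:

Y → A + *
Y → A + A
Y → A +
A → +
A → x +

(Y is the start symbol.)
Left-factoring transforms A → αβ₁ | αβ₂ into A → αA' and A' → β₁ | β₂
(α is the longest common prefix among the alternatives). Repeat until
no nonterminal has two alternatives with a common prefix.

Round 1: Y has alternatives sharing prefix 'A +'. Introduce Y': Y → A + Y'
  Add: Y' → *
  Add: Y' → A
  Add: Y' → ε

No remaining common prefixes — done.

Resulting grammar:
Y → A + Y'
Y' → *
Y' → A
Y' → ε
A → +
A → x +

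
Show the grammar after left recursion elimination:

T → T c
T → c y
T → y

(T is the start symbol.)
T is directly left-recursive. The standard transformation for
  A → A α₁ | ... | A α_m | β₁ | ... | β_n
is
  A  → β₁ A' | ... | β_n A'
  A' → α₁ A' | ... | α_m A' | ε

T → c y becomes T → c y T'
T → y becomes T → y T'
T → T c becomes T' → c T'
Add T' → ε

Resulting grammar:
T → c y T'
T → y T'
T' → c T'
T' → ε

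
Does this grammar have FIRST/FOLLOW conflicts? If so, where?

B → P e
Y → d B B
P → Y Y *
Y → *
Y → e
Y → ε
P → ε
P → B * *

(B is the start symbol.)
Yes. Y → d B B with FOLLOW(Y) on { 'd' }; Y → '*' with FOLLOW(Y) on { '*' }; Y → e with FOLLOW(Y) on { 'e' }; P → Y Y '*' with FOLLOW(P) on { 'e' }; P → B '*' '*' with FOLLOW(P) on { 'e' }

A FIRST/FOLLOW conflict occurs when a non-terminal N has a nullable alternative N → β (β ⇒* ε) and another alternative N → α with FIRST(α) ∩ FOLLOW(N) ≠ ∅: on such a lookahead the parser cannot decide between expanding α and letting N vanish via β.

Nullable non-terminals: P, Y.
FIRST sets used below: FIRST(Y) = { '*', 'd', 'e', ε }, FIRST(B) = { '*', 'd', 'e' }

P: nullable alternative(s) P → ε; FOLLOW(P) = { 'e' }
  P → Y Y *: FIRST \ {ε} = { '*', 'd', 'e' } — overlaps FOLLOW(P) on { 'e' }: CONFLICT
  P → ε: FIRST \ {ε} = { } — this is the only nullable alternative, skip
  P → B * *: FIRST \ {ε} = { '*', 'd', 'e' } — overlaps FOLLOW(P) on { 'e' }: CONFLICT

Y: nullable alternative(s) Y → ε; FOLLOW(Y) = { '*', 'd', 'e' }
  Y → d B B: FIRST \ {ε} = { 'd' } — overlaps FOLLOW(Y) on { 'd' }: CONFLICT
  Y → *: FIRST \ {ε} = { '*' } — overlaps FOLLOW(Y) on { '*' }: CONFLICT
  Y → e: FIRST \ {ε} = { 'e' } — overlaps FOLLOW(Y) on { 'e' }: CONFLICT
  Y → ε: FIRST \ {ε} = { } — this is the only nullable alternative, skip

B has no nullable alternative, so no FIRST/FOLLOW check is needed there.

So the grammar has 5 FIRST/FOLLOW conflicts (marked CONFLICT above).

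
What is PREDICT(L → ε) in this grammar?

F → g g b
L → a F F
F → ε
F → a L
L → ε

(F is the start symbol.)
{ $, 'a', 'g' }

PREDICT(L → ε) = (FIRST(RHS) \ {ε}) ∪ (FOLLOW(L) if ε ∈ FIRST(RHS), i.e. RHS ⇒* ε)
The right-hand side is ε (FIRST(ε) = { ε }), so the predict set is FOLLOW(L) = { $, 'a', 'g' }
PREDICT(L → ε) = { $, 'a', 'g' }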